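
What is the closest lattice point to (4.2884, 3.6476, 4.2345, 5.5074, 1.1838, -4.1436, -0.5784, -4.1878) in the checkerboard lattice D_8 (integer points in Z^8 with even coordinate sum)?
(4, 4, 4, 6, 1, -4, -1, -4)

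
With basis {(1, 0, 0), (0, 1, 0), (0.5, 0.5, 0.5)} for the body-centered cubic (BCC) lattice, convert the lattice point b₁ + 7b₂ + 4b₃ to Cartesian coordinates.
(3, 9, 2)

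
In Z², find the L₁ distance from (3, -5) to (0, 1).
9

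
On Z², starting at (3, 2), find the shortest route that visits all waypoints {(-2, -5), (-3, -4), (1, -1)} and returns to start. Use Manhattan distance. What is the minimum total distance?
26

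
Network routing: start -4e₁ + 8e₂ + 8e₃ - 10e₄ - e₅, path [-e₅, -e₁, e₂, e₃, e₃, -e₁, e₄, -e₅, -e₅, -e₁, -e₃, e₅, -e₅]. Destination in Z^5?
(-7, 9, 9, -9, -4)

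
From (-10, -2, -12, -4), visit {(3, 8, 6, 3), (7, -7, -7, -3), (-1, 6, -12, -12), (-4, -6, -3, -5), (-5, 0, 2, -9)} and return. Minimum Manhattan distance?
158
(one optimal route: (-10, -2, -12, -4) → (7, -7, -7, -3) → (-4, -6, -3, -5) → (-5, 0, 2, -9) → (3, 8, 6, 3) → (-1, 6, -12, -12) → (-10, -2, -12, -4))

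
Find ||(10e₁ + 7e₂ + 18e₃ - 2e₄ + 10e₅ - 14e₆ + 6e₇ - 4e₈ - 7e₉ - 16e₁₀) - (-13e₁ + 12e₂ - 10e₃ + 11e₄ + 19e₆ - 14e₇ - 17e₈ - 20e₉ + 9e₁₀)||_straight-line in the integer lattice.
63.7103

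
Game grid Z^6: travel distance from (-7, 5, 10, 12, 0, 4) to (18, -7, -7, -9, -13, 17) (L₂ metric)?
42.8602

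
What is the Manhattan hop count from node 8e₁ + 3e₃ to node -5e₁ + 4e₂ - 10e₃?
30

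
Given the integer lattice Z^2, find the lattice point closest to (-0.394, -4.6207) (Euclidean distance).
(0, -5)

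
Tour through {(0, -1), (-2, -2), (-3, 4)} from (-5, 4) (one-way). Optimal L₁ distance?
12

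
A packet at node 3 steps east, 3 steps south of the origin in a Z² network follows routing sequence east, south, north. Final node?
(4, -3)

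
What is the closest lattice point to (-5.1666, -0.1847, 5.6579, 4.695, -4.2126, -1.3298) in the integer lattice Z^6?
(-5, 0, 6, 5, -4, -1)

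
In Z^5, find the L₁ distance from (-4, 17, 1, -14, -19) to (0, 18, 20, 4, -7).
54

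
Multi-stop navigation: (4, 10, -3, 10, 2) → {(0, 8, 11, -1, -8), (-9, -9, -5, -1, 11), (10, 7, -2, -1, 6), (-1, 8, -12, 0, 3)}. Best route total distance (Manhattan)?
140
(one optimal route: (4, 10, -3, 10, 2) → (10, 7, -2, -1, 6) → (0, 8, 11, -1, -8) → (-1, 8, -12, 0, 3) → (-9, -9, -5, -1, 11))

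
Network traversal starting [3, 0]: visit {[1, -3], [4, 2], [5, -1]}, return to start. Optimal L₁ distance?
18
(one optimal route: (3, 0) → (1, -3) → (5, -1) → (4, 2) → (3, 0))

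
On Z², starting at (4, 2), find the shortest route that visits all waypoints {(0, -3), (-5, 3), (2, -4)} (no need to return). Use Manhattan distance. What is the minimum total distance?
22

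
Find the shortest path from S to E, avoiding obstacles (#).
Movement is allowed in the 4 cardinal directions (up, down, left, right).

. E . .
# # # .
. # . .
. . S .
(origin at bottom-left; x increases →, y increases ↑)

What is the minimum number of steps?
6
(one shortest path: (2, 0) → (3, 0) → (3, 1) → (3, 2) → (3, 3) → (2, 3) → (1, 3))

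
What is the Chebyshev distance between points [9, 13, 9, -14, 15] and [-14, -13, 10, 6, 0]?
26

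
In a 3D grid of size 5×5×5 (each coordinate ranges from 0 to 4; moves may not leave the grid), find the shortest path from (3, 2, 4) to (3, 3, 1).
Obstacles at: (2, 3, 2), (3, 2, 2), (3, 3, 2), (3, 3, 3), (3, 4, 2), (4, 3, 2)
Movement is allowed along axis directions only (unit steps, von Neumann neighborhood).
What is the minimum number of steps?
6
(one shortest path: (3, 2, 4) → (2, 2, 4) → (2, 2, 3) → (2, 2, 2) → (2, 2, 1) → (3, 2, 1) → (3, 3, 1))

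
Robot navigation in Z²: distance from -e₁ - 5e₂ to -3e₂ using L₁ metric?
3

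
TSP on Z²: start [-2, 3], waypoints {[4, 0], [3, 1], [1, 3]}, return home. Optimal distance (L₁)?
18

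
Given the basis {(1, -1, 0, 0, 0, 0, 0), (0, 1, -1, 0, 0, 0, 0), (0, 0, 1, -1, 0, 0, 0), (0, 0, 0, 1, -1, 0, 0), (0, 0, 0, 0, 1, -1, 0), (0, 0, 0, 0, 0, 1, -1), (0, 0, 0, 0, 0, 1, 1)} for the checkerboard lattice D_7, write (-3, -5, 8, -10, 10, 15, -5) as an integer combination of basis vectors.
-3b₁ - 8b₂ - 10b₄ + 10b₆ + 5b₇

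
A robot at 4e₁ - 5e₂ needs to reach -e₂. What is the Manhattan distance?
8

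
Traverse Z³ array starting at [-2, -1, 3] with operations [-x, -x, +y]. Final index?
(-4, 0, 3)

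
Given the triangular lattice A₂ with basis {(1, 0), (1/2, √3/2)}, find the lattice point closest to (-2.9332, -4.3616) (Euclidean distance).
(-2.5, -4.33)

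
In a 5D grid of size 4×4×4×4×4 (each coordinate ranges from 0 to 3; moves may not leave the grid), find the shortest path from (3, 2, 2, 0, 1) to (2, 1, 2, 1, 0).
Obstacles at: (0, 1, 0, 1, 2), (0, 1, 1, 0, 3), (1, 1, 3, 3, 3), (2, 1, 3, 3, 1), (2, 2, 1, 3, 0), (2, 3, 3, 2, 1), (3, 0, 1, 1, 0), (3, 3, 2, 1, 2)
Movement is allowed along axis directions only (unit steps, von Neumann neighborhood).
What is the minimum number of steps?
4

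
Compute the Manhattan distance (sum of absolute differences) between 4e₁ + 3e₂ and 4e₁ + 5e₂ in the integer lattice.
2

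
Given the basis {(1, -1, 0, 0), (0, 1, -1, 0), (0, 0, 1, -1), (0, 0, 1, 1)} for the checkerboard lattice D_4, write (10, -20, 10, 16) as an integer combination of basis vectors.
10b₁ - 10b₂ - 8b₃ + 8b₄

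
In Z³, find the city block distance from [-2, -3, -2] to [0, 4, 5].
16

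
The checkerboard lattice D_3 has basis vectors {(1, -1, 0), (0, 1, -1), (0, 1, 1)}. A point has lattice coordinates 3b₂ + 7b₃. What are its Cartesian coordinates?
(0, 10, 4)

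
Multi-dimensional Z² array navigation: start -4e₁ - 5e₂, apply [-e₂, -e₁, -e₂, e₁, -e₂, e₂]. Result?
(-4, -7)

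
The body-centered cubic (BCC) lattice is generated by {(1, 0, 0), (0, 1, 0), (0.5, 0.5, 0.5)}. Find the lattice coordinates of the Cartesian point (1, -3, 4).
-3b₁ - 7b₂ + 8b₃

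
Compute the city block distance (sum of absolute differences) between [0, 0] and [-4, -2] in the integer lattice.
6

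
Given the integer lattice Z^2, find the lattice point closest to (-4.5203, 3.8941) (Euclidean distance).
(-5, 4)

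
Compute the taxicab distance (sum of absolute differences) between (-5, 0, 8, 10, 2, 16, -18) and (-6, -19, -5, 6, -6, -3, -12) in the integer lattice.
70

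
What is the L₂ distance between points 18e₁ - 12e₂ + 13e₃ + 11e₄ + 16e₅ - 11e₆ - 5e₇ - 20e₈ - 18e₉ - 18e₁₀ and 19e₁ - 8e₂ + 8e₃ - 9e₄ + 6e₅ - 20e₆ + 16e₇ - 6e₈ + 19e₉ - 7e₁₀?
52.4404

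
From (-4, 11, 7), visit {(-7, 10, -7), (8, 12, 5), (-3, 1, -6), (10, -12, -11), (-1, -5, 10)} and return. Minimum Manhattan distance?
148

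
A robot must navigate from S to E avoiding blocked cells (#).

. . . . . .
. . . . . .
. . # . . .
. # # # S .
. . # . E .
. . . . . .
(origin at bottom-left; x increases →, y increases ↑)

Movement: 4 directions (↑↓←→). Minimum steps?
1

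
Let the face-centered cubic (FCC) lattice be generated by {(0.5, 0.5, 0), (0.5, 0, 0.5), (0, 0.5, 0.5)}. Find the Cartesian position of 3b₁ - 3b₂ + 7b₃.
(0, 5, 2)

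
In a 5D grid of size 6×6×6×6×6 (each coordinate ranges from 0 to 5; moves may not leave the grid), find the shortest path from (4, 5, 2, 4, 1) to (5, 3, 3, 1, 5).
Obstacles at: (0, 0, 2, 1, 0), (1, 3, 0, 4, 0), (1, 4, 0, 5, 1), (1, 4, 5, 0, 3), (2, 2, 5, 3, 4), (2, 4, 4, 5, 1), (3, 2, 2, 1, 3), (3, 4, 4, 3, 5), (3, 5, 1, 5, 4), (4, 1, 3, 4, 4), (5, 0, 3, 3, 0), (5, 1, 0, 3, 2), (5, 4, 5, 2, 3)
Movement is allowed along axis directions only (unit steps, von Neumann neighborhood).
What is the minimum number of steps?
11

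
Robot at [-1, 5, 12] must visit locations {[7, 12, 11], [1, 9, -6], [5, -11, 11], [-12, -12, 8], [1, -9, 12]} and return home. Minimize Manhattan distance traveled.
132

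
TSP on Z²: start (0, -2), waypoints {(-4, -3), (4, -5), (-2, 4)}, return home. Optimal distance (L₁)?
34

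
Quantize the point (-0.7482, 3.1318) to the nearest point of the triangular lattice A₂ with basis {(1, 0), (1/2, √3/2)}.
(-1, 3.464)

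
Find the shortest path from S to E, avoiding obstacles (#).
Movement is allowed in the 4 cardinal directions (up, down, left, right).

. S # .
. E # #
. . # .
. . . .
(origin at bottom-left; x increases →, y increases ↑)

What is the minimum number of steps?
1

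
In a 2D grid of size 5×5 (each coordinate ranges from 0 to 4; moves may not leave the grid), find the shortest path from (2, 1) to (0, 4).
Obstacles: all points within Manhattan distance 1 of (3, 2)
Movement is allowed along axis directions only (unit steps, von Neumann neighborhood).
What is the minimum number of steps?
5
(one shortest path: (2, 1) → (1, 1) → (0, 1) → (0, 2) → (0, 3) → (0, 4))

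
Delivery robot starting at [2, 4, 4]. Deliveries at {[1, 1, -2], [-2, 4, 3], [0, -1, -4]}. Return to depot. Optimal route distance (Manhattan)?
34
(one optimal route: (2, 4, 4) → (1, 1, -2) → (0, -1, -4) → (-2, 4, 3) → (2, 4, 4))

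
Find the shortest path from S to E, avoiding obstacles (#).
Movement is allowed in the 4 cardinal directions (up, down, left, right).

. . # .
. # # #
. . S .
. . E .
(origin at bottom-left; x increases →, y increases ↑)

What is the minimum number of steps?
1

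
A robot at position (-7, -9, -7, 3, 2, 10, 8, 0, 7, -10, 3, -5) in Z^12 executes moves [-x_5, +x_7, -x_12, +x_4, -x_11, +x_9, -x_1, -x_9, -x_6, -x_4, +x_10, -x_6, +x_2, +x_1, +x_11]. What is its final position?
(-7, -8, -7, 3, 1, 8, 9, 0, 7, -9, 3, -6)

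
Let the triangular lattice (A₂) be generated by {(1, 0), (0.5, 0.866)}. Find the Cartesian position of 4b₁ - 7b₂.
(0.5, -6.062)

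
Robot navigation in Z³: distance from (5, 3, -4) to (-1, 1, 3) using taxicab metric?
15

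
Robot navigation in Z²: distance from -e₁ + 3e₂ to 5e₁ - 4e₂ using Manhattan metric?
13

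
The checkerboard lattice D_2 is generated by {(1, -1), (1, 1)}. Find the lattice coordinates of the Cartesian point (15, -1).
8b₁ + 7b₂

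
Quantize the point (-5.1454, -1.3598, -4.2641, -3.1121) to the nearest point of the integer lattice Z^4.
(-5, -1, -4, -3)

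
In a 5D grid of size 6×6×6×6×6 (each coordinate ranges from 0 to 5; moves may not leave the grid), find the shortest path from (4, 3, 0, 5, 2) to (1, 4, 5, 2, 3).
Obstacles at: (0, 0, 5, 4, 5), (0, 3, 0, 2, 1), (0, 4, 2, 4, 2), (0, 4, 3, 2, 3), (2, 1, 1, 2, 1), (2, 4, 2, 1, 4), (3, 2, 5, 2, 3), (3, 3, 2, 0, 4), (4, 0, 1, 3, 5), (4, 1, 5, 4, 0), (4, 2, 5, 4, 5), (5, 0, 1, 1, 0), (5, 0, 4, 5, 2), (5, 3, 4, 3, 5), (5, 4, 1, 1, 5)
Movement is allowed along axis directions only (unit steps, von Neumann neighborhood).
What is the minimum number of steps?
13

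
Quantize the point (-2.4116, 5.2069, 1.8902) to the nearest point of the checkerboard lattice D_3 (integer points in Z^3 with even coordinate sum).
(-3, 5, 2)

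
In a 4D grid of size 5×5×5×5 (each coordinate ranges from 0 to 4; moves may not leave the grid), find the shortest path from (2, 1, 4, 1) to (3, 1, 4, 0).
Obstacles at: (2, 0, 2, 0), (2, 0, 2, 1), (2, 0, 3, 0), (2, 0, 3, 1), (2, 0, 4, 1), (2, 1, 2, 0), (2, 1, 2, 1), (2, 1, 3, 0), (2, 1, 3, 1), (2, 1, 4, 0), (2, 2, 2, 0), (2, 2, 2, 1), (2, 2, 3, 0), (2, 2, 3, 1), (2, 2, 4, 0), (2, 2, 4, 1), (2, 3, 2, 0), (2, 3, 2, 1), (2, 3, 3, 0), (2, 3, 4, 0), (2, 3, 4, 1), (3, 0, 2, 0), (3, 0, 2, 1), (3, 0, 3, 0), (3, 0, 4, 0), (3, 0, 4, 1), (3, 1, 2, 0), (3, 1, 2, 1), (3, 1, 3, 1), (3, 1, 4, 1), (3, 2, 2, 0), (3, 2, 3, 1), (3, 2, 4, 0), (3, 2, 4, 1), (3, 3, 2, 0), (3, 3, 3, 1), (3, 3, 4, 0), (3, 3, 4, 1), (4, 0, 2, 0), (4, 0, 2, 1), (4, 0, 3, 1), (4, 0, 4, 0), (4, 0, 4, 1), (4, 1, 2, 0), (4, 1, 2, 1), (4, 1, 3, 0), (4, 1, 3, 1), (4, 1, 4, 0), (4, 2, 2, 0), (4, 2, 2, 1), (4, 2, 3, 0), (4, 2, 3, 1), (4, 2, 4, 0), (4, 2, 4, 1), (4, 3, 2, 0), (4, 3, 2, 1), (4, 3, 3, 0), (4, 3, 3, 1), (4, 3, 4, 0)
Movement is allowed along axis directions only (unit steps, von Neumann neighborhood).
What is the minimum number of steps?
12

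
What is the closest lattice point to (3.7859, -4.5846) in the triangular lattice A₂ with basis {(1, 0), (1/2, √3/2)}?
(3.5, -4.33)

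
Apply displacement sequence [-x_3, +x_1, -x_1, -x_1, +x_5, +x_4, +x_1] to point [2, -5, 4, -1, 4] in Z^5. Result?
(2, -5, 3, 0, 5)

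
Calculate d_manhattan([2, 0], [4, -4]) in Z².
6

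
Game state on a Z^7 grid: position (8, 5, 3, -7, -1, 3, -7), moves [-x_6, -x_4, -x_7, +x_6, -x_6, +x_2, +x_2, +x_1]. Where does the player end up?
(9, 7, 3, -8, -1, 2, -8)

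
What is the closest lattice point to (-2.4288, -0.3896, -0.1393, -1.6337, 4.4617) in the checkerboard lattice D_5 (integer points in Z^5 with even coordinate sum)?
(-2, 0, 0, -2, 4)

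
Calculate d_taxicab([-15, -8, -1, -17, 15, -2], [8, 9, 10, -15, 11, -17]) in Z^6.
72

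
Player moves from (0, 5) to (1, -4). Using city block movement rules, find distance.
10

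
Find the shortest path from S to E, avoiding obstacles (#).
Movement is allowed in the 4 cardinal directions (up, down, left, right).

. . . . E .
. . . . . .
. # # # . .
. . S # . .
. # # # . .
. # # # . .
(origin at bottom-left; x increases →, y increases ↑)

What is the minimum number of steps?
9
(one shortest path: (2, 2) → (1, 2) → (0, 2) → (0, 3) → (0, 4) → (1, 4) → (2, 4) → (3, 4) → (4, 4) → (4, 5))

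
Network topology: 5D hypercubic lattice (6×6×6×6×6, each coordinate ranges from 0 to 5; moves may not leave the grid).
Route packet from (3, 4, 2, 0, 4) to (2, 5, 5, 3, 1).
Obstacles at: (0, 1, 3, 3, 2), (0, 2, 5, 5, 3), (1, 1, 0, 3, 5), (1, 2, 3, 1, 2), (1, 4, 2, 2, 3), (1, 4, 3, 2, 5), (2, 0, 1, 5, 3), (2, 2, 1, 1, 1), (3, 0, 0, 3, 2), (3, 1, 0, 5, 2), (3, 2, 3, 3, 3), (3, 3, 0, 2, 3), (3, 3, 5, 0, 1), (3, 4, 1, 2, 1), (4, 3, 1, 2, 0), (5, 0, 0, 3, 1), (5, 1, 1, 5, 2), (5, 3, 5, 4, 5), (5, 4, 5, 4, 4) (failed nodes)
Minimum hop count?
11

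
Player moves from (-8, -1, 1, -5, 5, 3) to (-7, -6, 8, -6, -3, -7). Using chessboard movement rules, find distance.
10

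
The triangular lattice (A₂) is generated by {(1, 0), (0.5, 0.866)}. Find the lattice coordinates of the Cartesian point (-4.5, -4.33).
-2b₁ - 5b₂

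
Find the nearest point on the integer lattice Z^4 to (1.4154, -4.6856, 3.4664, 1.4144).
(1, -5, 3, 1)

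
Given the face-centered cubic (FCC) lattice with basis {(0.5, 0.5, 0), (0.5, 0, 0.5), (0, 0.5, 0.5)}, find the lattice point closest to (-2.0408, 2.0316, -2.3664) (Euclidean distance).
(-2, 2, -2)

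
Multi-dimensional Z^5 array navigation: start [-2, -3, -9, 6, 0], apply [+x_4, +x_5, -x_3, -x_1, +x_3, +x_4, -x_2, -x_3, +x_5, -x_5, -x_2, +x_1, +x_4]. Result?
(-2, -5, -10, 9, 1)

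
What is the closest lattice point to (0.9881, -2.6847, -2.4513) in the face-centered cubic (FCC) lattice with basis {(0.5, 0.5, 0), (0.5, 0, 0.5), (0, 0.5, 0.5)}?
(1, -2.5, -2.5)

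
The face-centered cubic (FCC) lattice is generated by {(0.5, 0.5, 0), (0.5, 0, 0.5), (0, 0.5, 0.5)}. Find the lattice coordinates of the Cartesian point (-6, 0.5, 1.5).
-7b₁ - 5b₂ + 8b₃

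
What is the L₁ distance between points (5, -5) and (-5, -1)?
14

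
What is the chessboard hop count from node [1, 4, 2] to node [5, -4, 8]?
8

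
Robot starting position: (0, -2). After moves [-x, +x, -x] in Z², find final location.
(-1, -2)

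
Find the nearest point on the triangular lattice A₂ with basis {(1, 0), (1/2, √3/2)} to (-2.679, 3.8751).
(-2.5, 4.33)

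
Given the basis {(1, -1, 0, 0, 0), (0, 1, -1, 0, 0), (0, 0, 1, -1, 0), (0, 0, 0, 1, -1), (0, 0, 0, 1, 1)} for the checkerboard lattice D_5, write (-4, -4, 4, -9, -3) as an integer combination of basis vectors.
-4b₁ - 8b₂ - 4b₃ - 5b₄ - 8b₅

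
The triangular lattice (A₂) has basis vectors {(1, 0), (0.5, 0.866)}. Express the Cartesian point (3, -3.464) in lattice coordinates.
5b₁ - 4b₂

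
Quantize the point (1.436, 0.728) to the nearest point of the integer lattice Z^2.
(1, 1)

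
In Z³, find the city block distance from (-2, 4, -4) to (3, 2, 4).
15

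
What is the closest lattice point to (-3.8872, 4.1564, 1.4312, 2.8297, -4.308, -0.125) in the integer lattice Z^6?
(-4, 4, 1, 3, -4, 0)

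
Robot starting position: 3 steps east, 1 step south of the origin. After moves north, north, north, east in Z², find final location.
(4, 2)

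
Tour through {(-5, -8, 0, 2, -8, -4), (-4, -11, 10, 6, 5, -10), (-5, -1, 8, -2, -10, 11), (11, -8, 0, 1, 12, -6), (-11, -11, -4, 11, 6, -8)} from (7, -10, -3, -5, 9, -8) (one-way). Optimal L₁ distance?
169
(one optimal route: (7, -10, -3, -5, 9, -8) → (11, -8, 0, 1, 12, -6) → (-4, -11, 10, 6, 5, -10) → (-11, -11, -4, 11, 6, -8) → (-5, -8, 0, 2, -8, -4) → (-5, -1, 8, -2, -10, 11))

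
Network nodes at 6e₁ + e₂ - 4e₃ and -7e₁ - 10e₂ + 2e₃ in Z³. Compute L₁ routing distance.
30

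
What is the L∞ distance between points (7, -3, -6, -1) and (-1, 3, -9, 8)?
9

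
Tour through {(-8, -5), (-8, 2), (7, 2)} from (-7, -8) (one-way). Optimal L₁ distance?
26
(one optimal route: (-7, -8) → (-8, -5) → (-8, 2) → (7, 2))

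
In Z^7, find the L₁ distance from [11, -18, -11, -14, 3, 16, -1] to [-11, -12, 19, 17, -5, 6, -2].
108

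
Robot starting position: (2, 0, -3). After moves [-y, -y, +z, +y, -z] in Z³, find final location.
(2, -1, -3)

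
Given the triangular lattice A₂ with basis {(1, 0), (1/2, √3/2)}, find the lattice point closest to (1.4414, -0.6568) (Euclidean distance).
(1.5, -0.866)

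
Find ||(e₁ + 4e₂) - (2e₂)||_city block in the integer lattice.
3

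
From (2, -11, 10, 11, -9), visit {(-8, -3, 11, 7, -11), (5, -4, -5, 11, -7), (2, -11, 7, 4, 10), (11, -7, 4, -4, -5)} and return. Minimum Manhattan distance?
166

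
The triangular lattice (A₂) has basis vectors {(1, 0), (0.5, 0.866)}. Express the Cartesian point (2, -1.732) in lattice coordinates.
3b₁ - 2b₂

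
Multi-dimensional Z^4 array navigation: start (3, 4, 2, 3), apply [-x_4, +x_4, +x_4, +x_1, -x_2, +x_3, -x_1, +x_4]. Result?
(3, 3, 3, 5)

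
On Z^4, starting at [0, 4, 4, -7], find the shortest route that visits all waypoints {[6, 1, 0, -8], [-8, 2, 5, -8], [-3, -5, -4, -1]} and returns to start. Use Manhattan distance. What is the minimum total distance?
80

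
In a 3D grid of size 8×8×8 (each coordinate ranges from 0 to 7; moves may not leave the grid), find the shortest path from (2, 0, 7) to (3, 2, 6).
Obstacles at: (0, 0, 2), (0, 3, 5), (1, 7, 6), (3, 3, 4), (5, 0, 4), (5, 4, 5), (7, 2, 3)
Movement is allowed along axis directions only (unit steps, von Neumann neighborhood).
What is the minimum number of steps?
4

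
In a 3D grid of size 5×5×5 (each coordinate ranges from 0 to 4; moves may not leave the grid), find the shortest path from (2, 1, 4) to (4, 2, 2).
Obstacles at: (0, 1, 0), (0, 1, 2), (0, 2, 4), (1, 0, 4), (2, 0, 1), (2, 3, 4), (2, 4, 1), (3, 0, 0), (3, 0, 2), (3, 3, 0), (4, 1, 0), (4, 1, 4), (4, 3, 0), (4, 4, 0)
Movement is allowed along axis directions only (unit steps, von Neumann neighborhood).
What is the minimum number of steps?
5
(one shortest path: (2, 1, 4) → (3, 1, 4) → (3, 2, 4) → (4, 2, 4) → (4, 2, 3) → (4, 2, 2))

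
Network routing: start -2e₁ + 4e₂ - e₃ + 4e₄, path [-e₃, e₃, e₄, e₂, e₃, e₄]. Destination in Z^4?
(-2, 5, 0, 6)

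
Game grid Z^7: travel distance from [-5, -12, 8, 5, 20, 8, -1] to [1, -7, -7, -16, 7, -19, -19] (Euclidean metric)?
44.1475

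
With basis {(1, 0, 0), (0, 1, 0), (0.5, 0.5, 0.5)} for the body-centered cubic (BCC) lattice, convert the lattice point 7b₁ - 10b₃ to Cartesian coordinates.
(2, -5, -5)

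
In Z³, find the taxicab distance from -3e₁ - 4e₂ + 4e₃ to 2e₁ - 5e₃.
18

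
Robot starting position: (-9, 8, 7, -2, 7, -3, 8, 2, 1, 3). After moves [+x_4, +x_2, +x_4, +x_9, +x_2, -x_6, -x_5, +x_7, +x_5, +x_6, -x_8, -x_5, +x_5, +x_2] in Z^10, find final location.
(-9, 11, 7, 0, 7, -3, 9, 1, 2, 3)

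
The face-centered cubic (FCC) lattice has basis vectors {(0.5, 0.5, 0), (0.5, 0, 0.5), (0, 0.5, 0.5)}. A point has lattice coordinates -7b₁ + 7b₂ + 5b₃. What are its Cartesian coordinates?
(0, -1, 6)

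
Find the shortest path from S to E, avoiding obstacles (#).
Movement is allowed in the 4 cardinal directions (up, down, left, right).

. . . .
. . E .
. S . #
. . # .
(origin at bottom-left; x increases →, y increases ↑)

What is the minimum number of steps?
2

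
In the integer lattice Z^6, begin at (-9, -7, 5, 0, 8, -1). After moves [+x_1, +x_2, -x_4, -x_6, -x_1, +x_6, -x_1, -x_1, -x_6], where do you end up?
(-11, -6, 5, -1, 8, -2)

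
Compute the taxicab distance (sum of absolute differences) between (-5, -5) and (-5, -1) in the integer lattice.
4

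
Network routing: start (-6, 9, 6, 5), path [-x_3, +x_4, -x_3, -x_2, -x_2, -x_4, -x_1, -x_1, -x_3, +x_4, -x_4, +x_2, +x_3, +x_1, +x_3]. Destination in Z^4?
(-7, 8, 5, 5)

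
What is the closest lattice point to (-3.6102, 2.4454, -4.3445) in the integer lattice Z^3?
(-4, 2, -4)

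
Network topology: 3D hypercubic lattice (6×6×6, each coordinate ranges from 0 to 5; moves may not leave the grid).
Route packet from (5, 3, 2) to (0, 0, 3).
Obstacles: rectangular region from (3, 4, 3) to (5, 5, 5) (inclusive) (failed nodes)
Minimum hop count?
9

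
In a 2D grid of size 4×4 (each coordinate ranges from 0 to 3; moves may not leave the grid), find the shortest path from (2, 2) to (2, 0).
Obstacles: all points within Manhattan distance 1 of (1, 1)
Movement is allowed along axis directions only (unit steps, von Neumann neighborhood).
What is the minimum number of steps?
4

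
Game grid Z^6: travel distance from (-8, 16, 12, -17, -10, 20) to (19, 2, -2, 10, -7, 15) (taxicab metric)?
90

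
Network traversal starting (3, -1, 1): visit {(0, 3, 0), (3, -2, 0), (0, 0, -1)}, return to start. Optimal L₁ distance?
20
(one optimal route: (3, -1, 1) → (0, 3, 0) → (0, 0, -1) → (3, -2, 0) → (3, -1, 1))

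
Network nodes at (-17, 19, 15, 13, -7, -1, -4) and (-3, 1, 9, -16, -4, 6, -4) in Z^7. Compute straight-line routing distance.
38.1445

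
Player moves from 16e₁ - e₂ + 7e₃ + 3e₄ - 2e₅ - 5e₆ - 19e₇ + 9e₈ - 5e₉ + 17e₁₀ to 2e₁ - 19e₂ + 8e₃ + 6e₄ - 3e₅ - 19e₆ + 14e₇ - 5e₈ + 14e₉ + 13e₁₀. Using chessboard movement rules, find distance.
33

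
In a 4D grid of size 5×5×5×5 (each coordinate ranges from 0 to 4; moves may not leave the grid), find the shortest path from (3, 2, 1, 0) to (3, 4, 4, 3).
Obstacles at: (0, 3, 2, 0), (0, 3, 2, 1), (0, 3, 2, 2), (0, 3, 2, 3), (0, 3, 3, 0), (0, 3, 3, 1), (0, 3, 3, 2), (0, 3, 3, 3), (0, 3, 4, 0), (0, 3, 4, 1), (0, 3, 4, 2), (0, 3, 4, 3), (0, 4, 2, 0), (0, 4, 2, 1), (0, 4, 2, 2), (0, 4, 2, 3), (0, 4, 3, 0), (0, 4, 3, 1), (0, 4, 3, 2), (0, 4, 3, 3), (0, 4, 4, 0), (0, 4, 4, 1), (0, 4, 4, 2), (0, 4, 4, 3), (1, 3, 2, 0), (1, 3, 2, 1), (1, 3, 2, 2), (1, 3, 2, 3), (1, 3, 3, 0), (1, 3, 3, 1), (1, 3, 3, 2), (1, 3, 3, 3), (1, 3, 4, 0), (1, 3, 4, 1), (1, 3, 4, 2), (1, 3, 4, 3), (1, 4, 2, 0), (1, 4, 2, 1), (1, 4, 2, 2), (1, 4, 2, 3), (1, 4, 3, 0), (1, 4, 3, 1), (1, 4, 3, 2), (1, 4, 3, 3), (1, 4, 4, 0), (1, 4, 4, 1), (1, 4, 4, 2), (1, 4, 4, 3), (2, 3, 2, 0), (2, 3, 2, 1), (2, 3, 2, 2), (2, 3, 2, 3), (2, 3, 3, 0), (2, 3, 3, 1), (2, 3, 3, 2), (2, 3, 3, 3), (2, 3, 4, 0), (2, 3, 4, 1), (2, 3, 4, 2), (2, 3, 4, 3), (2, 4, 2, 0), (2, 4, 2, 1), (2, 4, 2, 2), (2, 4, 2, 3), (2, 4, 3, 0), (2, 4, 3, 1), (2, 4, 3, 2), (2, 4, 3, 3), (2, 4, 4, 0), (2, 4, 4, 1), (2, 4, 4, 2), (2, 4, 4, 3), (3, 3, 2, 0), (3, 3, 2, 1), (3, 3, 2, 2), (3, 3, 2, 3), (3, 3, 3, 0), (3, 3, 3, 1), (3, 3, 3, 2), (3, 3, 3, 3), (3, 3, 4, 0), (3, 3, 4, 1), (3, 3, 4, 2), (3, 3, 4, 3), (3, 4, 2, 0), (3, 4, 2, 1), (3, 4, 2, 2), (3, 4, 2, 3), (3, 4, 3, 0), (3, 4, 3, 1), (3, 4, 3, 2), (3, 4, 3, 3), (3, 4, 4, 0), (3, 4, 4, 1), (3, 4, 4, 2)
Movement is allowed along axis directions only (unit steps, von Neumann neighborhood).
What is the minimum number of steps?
10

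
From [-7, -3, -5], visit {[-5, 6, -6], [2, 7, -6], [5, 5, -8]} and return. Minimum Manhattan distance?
50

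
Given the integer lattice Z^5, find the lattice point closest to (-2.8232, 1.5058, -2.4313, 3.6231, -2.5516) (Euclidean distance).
(-3, 2, -2, 4, -3)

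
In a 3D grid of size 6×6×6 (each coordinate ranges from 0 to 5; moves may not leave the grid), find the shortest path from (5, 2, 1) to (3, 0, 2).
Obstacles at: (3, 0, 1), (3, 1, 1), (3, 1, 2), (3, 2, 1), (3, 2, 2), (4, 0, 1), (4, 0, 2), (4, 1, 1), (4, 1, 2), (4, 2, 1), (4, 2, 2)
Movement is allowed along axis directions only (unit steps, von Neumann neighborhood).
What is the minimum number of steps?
7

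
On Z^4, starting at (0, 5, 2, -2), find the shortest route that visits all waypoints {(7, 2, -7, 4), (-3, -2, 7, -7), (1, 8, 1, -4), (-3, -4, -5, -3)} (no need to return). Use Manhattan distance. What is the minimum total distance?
73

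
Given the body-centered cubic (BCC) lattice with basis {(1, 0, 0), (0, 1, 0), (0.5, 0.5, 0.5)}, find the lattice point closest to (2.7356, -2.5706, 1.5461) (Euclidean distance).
(2.5, -2.5, 1.5)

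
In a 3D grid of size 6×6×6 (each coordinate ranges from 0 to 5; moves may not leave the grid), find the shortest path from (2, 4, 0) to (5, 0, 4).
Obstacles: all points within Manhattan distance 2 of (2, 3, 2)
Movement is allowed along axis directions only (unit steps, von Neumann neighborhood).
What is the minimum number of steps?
11
(one shortest path: (2, 4, 0) → (3, 4, 0) → (4, 4, 0) → (5, 4, 0) → (5, 3, 0) → (5, 2, 0) → (5, 1, 0) → (5, 0, 0) → (5, 0, 1) → (5, 0, 2) → (5, 0, 3) → (5, 0, 4))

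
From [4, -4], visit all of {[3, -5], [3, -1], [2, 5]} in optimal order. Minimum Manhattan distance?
13
(one optimal route: (4, -4) → (3, -5) → (3, -1) → (2, 5))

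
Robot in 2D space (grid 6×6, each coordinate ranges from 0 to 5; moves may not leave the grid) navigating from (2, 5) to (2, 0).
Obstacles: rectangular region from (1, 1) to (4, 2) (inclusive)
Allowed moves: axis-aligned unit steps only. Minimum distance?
9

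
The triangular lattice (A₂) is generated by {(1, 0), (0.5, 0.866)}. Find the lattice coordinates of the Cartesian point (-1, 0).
-b₁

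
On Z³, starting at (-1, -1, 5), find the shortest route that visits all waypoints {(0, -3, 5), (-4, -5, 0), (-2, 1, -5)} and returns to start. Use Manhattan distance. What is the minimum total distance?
40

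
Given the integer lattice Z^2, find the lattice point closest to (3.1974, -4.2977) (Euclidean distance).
(3, -4)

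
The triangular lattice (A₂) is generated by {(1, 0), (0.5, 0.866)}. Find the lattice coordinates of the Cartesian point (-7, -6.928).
-3b₁ - 8b₂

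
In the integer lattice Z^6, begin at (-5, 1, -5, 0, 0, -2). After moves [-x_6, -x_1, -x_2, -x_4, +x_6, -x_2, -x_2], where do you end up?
(-6, -2, -5, -1, 0, -2)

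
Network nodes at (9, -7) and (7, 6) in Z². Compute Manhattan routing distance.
15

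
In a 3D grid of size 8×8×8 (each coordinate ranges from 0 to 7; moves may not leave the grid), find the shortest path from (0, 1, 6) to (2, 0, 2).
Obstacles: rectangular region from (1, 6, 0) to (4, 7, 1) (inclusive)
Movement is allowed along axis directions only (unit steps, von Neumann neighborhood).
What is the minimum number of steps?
7
(one shortest path: (0, 1, 6) → (1, 1, 6) → (2, 1, 6) → (2, 0, 6) → (2, 0, 5) → (2, 0, 4) → (2, 0, 3) → (2, 0, 2))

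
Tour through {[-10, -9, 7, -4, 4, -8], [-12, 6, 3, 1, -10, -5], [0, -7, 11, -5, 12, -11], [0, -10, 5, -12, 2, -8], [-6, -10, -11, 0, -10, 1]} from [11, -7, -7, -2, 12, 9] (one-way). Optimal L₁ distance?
190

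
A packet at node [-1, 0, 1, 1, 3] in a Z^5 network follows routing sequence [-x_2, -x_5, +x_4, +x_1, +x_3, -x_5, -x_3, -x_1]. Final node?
(-1, -1, 1, 2, 1)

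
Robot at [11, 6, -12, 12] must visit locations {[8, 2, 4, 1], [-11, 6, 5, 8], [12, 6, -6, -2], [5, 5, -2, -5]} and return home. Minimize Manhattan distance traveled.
128
(one optimal route: (11, 6, -12, 12) → (-11, 6, 5, 8) → (8, 2, 4, 1) → (5, 5, -2, -5) → (12, 6, -6, -2) → (11, 6, -12, 12))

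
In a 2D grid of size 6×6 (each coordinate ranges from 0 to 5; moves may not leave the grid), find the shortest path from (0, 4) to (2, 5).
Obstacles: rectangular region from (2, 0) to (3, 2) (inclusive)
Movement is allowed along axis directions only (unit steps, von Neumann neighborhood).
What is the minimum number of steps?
3
(one shortest path: (0, 4) → (1, 4) → (2, 4) → (2, 5))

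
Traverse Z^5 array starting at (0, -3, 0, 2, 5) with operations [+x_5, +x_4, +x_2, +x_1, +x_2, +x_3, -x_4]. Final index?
(1, -1, 1, 2, 6)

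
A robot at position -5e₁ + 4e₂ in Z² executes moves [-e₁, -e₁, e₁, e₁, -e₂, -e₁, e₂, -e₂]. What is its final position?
(-6, 3)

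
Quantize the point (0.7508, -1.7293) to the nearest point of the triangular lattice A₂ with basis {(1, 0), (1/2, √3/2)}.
(1, -1.732)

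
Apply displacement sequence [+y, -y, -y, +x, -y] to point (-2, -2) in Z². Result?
(-1, -4)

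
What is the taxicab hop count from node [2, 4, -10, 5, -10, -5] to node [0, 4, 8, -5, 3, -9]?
47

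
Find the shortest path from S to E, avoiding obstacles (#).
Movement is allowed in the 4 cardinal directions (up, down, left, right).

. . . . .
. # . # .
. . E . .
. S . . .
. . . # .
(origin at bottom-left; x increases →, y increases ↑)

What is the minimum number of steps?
2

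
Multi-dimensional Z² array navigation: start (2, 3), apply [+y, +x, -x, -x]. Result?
(1, 4)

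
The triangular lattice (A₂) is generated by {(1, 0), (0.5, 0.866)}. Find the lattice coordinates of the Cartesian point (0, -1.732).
b₁ - 2b₂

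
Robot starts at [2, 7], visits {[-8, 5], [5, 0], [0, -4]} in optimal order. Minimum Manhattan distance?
36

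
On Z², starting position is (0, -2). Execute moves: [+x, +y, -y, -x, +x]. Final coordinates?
(1, -2)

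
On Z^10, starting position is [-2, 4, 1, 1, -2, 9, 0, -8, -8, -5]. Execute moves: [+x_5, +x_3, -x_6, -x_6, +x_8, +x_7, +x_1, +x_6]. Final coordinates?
(-1, 4, 2, 1, -1, 8, 1, -7, -8, -5)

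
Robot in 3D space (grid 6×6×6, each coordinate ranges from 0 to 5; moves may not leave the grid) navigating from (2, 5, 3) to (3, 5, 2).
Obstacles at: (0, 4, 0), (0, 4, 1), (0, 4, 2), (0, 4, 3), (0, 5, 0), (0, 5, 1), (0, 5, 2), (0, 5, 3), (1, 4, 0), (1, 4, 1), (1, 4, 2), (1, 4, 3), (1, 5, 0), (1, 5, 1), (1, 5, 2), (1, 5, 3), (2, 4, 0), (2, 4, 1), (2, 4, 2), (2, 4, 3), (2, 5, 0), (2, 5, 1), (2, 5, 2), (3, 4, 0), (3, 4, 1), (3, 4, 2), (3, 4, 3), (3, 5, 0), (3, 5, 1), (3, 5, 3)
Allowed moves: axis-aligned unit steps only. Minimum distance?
6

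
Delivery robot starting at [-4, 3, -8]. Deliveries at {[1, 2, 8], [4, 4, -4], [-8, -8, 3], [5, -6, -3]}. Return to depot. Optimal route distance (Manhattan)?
92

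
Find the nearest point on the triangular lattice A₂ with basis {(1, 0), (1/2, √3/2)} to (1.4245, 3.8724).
(1.5, 4.33)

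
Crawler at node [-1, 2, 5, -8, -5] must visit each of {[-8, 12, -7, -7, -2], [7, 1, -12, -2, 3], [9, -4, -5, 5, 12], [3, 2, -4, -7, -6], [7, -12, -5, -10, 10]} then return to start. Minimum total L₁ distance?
184
(one optimal route: (-1, 2, 5, -8, -5) → (-8, 12, -7, -7, -2) → (7, 1, -12, -2, 3) → (9, -4, -5, 5, 12) → (7, -12, -5, -10, 10) → (3, 2, -4, -7, -6) → (-1, 2, 5, -8, -5))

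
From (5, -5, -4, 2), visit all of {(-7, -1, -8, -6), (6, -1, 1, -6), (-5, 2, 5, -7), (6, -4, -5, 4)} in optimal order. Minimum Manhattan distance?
62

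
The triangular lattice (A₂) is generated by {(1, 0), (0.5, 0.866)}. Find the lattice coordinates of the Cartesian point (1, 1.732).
2b₂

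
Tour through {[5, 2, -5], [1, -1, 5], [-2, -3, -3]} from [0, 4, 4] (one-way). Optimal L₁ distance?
34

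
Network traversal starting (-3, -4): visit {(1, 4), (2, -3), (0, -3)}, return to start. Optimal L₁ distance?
26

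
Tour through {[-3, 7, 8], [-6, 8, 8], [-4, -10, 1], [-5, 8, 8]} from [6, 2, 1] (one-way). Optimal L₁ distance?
51
(one optimal route: (6, 2, 1) → (-4, -10, 1) → (-3, 7, 8) → (-5, 8, 8) → (-6, 8, 8))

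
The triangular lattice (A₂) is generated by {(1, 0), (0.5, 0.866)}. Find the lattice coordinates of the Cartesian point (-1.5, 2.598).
-3b₁ + 3b₂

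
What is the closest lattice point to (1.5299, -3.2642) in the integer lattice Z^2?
(2, -3)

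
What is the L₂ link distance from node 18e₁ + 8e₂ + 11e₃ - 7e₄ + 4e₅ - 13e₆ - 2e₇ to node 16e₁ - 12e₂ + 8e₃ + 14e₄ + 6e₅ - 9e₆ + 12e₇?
32.7109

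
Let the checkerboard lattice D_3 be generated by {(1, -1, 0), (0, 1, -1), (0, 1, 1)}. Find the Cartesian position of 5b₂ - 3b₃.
(0, 2, -8)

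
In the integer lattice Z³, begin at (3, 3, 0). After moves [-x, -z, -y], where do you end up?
(2, 2, -1)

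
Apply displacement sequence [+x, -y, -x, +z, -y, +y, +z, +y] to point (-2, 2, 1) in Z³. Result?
(-2, 2, 3)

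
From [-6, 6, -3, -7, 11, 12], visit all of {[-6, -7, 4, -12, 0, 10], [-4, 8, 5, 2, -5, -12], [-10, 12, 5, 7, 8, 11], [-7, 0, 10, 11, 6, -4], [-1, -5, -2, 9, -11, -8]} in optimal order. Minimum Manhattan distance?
215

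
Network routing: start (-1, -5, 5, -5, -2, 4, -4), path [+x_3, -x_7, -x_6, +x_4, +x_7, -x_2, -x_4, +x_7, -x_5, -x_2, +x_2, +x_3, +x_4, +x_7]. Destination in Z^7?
(-1, -6, 7, -4, -3, 3, -2)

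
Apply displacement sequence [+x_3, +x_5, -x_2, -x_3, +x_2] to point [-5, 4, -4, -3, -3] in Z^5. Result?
(-5, 4, -4, -3, -2)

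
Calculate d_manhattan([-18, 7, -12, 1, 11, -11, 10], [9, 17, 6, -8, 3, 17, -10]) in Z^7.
120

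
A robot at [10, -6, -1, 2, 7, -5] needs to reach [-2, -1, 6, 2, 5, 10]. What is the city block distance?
41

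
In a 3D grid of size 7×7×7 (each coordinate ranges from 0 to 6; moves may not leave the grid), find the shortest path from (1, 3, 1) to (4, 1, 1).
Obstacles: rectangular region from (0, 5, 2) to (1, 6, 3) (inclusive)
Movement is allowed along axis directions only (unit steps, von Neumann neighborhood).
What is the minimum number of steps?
5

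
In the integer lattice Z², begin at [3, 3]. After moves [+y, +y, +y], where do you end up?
(3, 6)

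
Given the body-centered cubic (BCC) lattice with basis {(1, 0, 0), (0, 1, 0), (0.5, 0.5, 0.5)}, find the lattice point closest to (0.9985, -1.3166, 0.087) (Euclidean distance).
(1, -1, 0)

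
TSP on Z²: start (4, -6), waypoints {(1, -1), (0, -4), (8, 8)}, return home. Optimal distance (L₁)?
44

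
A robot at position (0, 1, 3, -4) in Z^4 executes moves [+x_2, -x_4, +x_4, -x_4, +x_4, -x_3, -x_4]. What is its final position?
(0, 2, 2, -5)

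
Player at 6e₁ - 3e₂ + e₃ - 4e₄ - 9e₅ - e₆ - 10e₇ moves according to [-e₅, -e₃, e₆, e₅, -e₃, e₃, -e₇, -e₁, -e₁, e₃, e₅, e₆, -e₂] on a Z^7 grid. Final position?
(4, -4, 1, -4, -8, 1, -11)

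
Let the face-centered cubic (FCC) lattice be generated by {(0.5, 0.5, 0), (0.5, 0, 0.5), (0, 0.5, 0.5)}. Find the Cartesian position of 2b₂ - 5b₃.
(1, -2.5, -1.5)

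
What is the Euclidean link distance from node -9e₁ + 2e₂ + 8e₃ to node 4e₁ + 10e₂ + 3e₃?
16.0624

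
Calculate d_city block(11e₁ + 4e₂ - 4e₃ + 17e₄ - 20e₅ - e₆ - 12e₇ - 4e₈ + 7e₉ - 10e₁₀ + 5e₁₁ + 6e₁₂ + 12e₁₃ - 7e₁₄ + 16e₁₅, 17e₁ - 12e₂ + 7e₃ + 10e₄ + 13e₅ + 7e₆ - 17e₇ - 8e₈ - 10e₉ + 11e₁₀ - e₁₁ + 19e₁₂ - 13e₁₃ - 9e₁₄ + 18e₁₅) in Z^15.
176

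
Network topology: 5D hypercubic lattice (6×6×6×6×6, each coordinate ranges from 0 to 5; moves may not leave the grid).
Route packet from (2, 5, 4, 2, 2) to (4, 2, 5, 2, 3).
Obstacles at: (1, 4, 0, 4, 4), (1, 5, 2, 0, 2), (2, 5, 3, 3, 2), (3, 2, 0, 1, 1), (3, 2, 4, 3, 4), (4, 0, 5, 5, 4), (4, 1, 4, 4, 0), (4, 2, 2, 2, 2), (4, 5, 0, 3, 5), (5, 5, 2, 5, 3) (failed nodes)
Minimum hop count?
7
(one shortest path: (2, 5, 4, 2, 2) → (3, 5, 4, 2, 2) → (4, 5, 4, 2, 2) → (4, 4, 4, 2, 2) → (4, 3, 4, 2, 2) → (4, 2, 4, 2, 2) → (4, 2, 5, 2, 2) → (4, 2, 5, 2, 3))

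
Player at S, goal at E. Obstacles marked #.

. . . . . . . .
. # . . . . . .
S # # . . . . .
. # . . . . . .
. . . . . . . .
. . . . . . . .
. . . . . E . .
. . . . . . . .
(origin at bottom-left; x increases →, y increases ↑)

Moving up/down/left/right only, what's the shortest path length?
9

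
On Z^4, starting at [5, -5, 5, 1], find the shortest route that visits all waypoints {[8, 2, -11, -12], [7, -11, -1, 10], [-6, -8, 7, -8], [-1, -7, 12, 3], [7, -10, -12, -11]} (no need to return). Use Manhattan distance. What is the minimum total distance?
127
(one optimal route: (5, -5, 5, 1) → (-6, -8, 7, -8) → (-1, -7, 12, 3) → (7, -11, -1, 10) → (7, -10, -12, -11) → (8, 2, -11, -12))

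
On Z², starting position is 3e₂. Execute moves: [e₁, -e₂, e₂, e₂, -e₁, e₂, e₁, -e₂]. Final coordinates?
(1, 4)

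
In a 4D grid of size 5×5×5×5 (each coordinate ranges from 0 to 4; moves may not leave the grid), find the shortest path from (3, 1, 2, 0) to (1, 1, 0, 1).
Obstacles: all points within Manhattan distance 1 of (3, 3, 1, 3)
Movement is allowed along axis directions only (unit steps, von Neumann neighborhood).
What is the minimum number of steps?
5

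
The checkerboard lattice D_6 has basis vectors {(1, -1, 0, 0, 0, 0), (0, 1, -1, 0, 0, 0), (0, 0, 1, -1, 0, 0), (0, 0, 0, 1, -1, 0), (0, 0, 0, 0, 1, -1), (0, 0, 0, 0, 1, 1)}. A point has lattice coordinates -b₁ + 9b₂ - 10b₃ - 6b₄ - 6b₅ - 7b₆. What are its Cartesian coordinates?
(-1, 10, -19, 4, -7, -1)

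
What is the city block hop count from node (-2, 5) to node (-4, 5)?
2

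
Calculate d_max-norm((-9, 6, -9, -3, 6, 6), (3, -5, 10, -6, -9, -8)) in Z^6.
19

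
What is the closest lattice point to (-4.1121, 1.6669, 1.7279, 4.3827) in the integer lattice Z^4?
(-4, 2, 2, 4)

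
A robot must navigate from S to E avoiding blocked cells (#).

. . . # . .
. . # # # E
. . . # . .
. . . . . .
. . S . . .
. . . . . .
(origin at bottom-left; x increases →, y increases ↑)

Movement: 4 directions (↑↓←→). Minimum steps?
6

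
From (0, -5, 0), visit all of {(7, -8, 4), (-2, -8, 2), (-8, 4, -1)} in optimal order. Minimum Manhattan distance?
46
(one optimal route: (0, -5, 0) → (7, -8, 4) → (-2, -8, 2) → (-8, 4, -1))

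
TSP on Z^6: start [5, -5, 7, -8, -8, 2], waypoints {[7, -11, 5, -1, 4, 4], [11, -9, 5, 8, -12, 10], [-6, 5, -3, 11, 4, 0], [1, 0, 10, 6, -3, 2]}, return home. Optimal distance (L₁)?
200
(one optimal route: (5, -5, 7, -8, -8, 2) → (11, -9, 5, 8, -12, 10) → (7, -11, 5, -1, 4, 4) → (-6, 5, -3, 11, 4, 0) → (1, 0, 10, 6, -3, 2) → (5, -5, 7, -8, -8, 2))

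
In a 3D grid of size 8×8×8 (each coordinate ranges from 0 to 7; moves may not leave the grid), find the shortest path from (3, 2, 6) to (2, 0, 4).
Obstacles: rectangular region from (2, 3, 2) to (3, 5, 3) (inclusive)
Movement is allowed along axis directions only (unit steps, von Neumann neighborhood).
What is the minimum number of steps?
5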